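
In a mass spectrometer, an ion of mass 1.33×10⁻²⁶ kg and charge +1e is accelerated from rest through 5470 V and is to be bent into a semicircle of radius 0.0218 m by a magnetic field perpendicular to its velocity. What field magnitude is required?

v = √(2|q|V/m) = √(2·1.602×10⁻¹⁹·5470/1.33×10⁻²⁶) ≈ 3.630×10⁵ m/s.
B = mv/(|q|r) = (1.33×10⁻²⁶)(3.630×10⁵)/((1.602×10⁻¹⁹)(0.0218)) ≈ 1.38 T.

B ≈ 1.38 T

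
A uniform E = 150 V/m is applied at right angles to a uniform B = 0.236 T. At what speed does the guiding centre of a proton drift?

The E×B drift speed is v_d = E/B.
v_d = 150/0.236 = 636 m/s.

v_d ≈ 636 m/s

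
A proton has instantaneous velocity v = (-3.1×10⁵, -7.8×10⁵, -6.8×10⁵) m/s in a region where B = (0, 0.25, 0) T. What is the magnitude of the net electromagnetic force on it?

|F| ≈ 2.99×10⁻¹⁴ N

v×B = (1.70×10⁵, 0, -7.75×10⁴) N/C.
F = q v×B = (1.602×10⁻¹⁹ C)·(1.70×10⁵, 0, -7.75×10⁴) = (2.72×10⁻¹⁴, 0, -1.24×10⁻¹⁴) N.
|F| = 2.99×10⁻¹⁴ N.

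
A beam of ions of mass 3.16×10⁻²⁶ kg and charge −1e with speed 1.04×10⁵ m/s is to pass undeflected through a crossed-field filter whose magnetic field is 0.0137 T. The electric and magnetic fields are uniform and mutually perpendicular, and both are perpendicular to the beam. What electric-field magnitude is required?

For straight-line motion qE = qvB, so E = vB.
E = 1.04×10⁵ × 0.0137 = 1420 V/m.

E = 1420 V/m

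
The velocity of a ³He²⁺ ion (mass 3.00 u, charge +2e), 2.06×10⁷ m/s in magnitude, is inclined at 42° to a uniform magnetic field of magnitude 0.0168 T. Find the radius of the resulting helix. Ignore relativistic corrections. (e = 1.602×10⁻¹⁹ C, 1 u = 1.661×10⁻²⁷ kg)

r ≈ 12.8 m

v⊥ = v sinθ = 2.06×10⁷·sin42° ≈ 1.378×10⁷ m/s.
r = m v⊥/(|q|B) = (4.983×10⁻²⁷)(1.378×10⁷)/((3.204×10⁻¹⁹)(0.0168)) ≈ 12.8 m.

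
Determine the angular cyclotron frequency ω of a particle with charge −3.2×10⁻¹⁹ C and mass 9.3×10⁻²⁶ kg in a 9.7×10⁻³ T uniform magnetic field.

ω = |q|B/m.
ω = (3.2×10⁻¹⁹)(9.7×10⁻³)/9.3×10⁻²⁶ ≈ 3.3×10⁴ rad/s.

ω ≈ 3.3×10⁴ rad/s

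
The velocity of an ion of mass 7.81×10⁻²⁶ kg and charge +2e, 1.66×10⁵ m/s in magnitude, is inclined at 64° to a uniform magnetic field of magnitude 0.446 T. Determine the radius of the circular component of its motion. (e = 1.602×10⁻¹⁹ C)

v⊥ = v sinθ = 1.66×10⁵·sin64° ≈ 1.492×10⁵ m/s.
r = m v⊥/(|q|B) = (7.81×10⁻²⁶)(1.492×10⁵)/((3.204×10⁻¹⁹)(0.446)) ≈ 0.0815 m.

r ≈ 0.0815 m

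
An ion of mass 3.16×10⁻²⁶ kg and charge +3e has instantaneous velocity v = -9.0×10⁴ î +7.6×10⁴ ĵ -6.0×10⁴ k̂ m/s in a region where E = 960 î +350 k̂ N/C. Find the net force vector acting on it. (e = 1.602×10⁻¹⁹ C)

F ≈ (4.61×10⁻¹⁶, 0, 1.68×10⁻¹⁶) N

Only an electric field acts, so F = qE = (4.806×10⁻¹⁹ C)·(960, 0, 350) = (4.61×10⁻¹⁶, 0, 1.68×10⁻¹⁶) N.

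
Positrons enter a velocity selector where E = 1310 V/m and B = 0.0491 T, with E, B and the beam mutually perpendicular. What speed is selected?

v = 2.67×10⁴ m/s

Zero net Lorentz force requires |qE| = |q v×B|, i.e. E = vB.
v = E/B = 1310/0.0491 = 2.67×10⁴ m/s.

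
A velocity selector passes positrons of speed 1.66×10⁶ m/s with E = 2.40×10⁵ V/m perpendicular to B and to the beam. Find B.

Balance of forces in the selector: qE = qvB ⇒ B = E/v.
B = 2.40×10⁵/1.66×10⁶ = 0.145 T.

B = 0.145 T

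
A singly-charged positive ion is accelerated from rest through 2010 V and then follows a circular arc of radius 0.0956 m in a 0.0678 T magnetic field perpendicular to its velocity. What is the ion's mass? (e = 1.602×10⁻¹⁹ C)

Combine |q|V = ½mv² and r = mv/(|q|B): eliminate v to get m = qB²r²/(2V).
m = (1.602×10⁻¹⁹)(0.0678)²(0.0956)²/(2·2010) ≈ 1.67×10⁻²⁷ kg.

m ≈ 1.67×10⁻²⁷ kg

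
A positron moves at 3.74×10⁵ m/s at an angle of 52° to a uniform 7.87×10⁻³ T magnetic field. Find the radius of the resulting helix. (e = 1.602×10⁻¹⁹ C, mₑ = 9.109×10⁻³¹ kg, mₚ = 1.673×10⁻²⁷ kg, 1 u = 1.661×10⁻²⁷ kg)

r ≈ 2.13×10⁻⁴ m

v⊥ = v sinθ = 3.74×10⁵·sin52° ≈ 2.947×10⁵ m/s.
r = m v⊥/(|q|B) = (9.109×10⁻³¹)(2.947×10⁵)/((1.602×10⁻¹⁹)(7.87×10⁻³)) ≈ 2.13×10⁻⁴ m.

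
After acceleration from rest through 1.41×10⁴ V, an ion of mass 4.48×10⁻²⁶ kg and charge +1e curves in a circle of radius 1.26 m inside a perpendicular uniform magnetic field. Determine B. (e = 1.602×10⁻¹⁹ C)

v = √(2|q|V/m) = √(2·1.602×10⁻¹⁹·1.41×10⁴/4.48×10⁻²⁶) ≈ 3.176×10⁵ m/s.
B = mv/(|q|r) = (4.48×10⁻²⁶)(3.176×10⁵)/((1.602×10⁻¹⁹)(1.26)) ≈ 0.0705 T.

B ≈ 0.0705 T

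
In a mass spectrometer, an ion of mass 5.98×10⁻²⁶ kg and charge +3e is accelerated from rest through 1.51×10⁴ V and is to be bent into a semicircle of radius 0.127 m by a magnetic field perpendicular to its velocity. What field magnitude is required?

v = √(2|q|V/m) = √(2·4.806×10⁻¹⁹·1.51×10⁴/5.98×10⁻²⁶) ≈ 4.927×10⁵ m/s.
B = mv/(|q|r) = (5.98×10⁻²⁶)(4.927×10⁵)/((4.806×10⁻¹⁹)(0.127)) ≈ 0.483 T.

B ≈ 0.483 T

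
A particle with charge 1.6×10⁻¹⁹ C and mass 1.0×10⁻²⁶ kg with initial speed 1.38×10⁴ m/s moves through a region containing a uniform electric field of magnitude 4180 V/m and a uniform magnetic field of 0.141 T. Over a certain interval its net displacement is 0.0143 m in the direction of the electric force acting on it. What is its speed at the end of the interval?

v_f ≈ 4.59×10⁴ m/s

B does no work; ΔKE = |q|E d.
½mv_f² = ½mv₀² + |q|Ed = ½(1.0×10⁻²⁶)(1.38×10⁴)² + (1.6×10⁻¹⁹)(4180)(0.0143) ≈ 9.522×10⁻¹⁹ J + 9.564×10⁻¹⁸ J ≈ 1.052×10⁻¹⁷ J.
v_f = √(2·1.052×10⁻¹⁷/1.0×10⁻²⁶) ≈ 4.59×10⁴ m/s.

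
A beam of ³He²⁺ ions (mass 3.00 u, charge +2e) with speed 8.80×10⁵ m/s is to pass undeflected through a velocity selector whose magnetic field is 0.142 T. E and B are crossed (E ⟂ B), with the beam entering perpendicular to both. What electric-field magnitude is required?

E = 1.25×10⁵ V/m

For straight-line motion qE = qvB, so E = vB.
E = 8.80×10⁵ × 0.142 = 1.25×10⁵ V/m.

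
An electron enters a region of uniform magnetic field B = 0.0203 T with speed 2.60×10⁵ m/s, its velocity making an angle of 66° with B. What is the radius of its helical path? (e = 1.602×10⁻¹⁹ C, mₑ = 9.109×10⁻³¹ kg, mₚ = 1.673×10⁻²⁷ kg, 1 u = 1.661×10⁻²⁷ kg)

r ≈ 6.65×10⁻⁵ m

v⊥ = v sinθ = 2.60×10⁵·sin66° ≈ 2.375×10⁵ m/s.
r = m v⊥/(|q|B) = (9.109×10⁻³¹)(2.375×10⁵)/((1.602×10⁻¹⁹)(0.0203)) ≈ 6.65×10⁻⁵ m.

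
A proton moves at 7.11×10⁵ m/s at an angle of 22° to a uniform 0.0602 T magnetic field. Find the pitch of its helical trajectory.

v∥ = v cosθ = 7.11×10⁵·cos22° ≈ 6.592×10⁵ m/s.
T = 2πm/(|q|B) = 2π(1.673×10⁻²⁷)/((1.602×10⁻¹⁹)(0.0602)) ≈ 1.090×10⁻⁶ s.
pitch = v∥ T = (6.592×10⁵)(1.090×10⁻⁶) ≈ 0.719 m.

p ≈ 0.719 m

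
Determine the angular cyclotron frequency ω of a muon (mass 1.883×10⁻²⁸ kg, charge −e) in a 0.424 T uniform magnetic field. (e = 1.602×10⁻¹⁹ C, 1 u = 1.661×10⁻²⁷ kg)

ω = |q|B/m.
ω = (1.602×10⁻¹⁹)(0.424)/1.883×10⁻²⁸ ≈ 3.61×10⁸ rad/s.

ω ≈ 3.61×10⁸ rad/s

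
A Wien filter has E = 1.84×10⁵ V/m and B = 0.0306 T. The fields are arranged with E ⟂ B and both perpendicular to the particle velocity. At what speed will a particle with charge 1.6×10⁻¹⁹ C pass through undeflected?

v = 6.01×10⁶ m/s

Straight-line motion ⇒ electric and magnetic forces cancel, so E = vB.
v = E/B = 1.84×10⁵/0.0306 = 6.01×10⁶ m/s.
The result is independent of the particle's charge and mass.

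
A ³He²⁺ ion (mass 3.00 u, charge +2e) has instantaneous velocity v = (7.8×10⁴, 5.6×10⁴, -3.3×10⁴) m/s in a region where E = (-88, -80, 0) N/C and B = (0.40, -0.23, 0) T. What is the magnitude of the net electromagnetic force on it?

v×B = (-7590, -1.32×10⁴, -4.03×10⁴) N/C.
E + v×B = (-7680, -1.33×10⁴, -4.03×10⁴) N/C.
F = q(E + v×B) = (3.204×10⁻¹⁹ C)·(-7680, -1.33×10⁴, -4.03×10⁴) = (-2.46×10⁻¹⁵, -4.25×10⁻¹⁵, -1.29×10⁻¹⁴) N.
|F| = 1.38×10⁻¹⁴ N.

|F| ≈ 1.38×10⁻¹⁴ N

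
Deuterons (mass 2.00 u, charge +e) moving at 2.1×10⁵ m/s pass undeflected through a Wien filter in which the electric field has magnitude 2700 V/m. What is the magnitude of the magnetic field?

Balance of forces in the selector: qE = qvB ⇒ B = E/v.
B = 2700/2.1×10⁵ = 0.013 T.

B = 0.013 T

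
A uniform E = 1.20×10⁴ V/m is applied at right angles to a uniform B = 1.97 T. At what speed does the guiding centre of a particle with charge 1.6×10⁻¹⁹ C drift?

In crossed fields the guiding centre drifts at v_d = |E×B|/B² = E/B, independent of charge and mass.
v_d = 1.20×10⁴/1.97 = 6090 m/s.

v_d ≈ 6090 m/s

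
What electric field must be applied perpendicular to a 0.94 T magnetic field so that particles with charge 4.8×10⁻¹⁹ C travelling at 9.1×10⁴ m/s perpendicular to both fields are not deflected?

E = 8.6×10⁴ V/m

For straight-line motion qE = qvB, so E = vB.
E = 9.1×10⁴ × 0.94 = 8.6×10⁴ V/m.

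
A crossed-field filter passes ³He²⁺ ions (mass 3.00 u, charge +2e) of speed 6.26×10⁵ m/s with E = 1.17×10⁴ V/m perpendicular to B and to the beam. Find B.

Balance of forces in the selector: qE = qvB ⇒ B = E/v.
B = 1.17×10⁴/6.26×10⁵ = 0.0187 T.

B = 0.0187 T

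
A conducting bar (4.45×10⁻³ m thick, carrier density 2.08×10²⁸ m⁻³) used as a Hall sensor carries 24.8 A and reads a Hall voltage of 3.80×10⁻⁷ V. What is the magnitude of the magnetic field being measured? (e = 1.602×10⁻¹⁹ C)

From V_H = IB/(n e t), B = V_H n e t / I.
B = (3.80×10⁻⁷)(2.08×10²⁸)(1.602×10⁻¹⁹)(4.45×10⁻³)/24.8 ≈ 0.227 T.

B ≈ 0.227 T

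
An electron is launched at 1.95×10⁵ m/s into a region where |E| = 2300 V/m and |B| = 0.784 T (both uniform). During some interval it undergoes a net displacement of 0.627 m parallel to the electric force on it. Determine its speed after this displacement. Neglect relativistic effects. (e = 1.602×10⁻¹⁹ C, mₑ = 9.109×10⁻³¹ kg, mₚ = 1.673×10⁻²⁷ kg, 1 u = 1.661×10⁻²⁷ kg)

v_f ≈ 2.25×10⁷ m/s

B does no work; ΔKE = |q|E d.
½mv_f² = ½mv₀² + |q|Ed = ½(9.109×10⁻³¹)(1.95×10⁵)² + (1.602×10⁻¹⁹)(2300)(0.627) ≈ 1.732×10⁻²⁰ J + 2.310×10⁻¹⁶ J ≈ 2.310×10⁻¹⁶ J.
v_f = √(2·2.310×10⁻¹⁶/9.109×10⁻³¹) ≈ 2.25×10⁷ m/s.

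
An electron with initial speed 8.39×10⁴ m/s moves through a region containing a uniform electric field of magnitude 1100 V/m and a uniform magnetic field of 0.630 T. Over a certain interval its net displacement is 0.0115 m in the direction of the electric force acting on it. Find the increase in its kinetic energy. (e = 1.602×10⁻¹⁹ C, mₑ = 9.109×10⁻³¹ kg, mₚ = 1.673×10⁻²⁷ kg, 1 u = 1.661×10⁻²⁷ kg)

The magnetic force is always ⟂ v and does no work; only the electric force changes KE.
ΔKE = F_E · d = |q|E d = (1.602×10⁻¹⁹)(1100)(0.0115) ≈ 2.03×10⁻¹⁸ J.

ΔKE ≈ 2.03×10⁻¹⁸ J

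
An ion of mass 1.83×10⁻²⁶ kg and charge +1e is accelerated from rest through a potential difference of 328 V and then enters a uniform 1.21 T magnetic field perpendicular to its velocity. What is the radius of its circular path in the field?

r ≈ 7.15×10⁻³ m

Acceleration: |q|V = ½mv² ⇒ v = √(2|q|V/m) = √(2·1.602×10⁻¹⁹·328/1.83×10⁻²⁶) ≈ 7.578×10⁴ m/s.
In the field: r = mv/(|q|B) = (1.83×10⁻²⁶)(7.578×10⁴)/((1.602×10⁻¹⁹)(1.21)) ≈ 7.15×10⁻³ m.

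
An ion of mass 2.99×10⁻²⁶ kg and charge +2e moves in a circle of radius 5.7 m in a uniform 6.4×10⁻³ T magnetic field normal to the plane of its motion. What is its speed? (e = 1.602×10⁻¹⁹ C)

From |q|vB = mv²/r, v = |q|Br/m.
v = (3.204×10⁻¹⁹)(6.4×10⁻³)(5.7)/2.99×10⁻²⁶ ≈ 3.9×10⁵ m/s.

v ≈ 3.9×10⁵ m/s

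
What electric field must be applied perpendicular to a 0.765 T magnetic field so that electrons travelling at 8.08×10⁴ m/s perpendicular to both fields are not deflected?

E = 6.18×10⁴ V/m

For straight-line motion qE = qvB, so E = vB.
E = 8.08×10⁴ × 0.765 = 6.18×10⁴ V/m.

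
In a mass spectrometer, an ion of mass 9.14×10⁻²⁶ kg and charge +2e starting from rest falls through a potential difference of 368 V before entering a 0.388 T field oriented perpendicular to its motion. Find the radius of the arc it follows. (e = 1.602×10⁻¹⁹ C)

r ≈ 0.0373 m

Acceleration: |q|V = ½mv² ⇒ v = √(2|q|V/m) = √(2·3.204×10⁻¹⁹·368/9.14×10⁻²⁶) ≈ 5.079×10⁴ m/s.
In the field: r = mv/(|q|B) = (9.14×10⁻²⁶)(5.079×10⁴)/((3.204×10⁻¹⁹)(0.388)) ≈ 0.0373 m.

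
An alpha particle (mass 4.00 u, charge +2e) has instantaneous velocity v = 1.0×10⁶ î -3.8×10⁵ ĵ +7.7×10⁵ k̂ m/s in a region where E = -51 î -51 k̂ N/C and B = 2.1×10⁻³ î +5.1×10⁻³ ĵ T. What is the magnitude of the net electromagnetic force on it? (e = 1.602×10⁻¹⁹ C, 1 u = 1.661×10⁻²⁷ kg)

v×B = (-3930, 1620, 5900) N/C.
E + v×B = (-3980, 1620, 5850) N/C.
F = q(E + v×B) = (3.204×10⁻¹⁹ C)·(-3980, 1620, 5850) = (-1.27×10⁻¹⁵, 5.18×10⁻¹⁶, 1.87×10⁻¹⁵) N.
|F| = 2.32×10⁻¹⁵ N.

|F| ≈ 2.32×10⁻¹⁵ N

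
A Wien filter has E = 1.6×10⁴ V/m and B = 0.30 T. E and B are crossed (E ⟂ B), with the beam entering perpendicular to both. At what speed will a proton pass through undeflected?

v = 5.3×10⁴ m/s

Zero net Lorentz force requires |qE| = |q v×B|, i.e. E = vB.
v = E/B = 1.6×10⁴/0.30 = 5.3×10⁴ m/s.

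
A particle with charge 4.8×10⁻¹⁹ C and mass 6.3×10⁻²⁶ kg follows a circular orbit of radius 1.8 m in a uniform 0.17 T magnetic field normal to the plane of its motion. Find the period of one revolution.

T ≈ 4.9×10⁻⁶ s

The cyclotron period depends only on m, q, B: T = 2πm/(|q|B).
T = 2π(6.3×10⁻²⁶)/((4.8×10⁻¹⁹)(0.17)) ≈ 4.9×10⁻⁶ s.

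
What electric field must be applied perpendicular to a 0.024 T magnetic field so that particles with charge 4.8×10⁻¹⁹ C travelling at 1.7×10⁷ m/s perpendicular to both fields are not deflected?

For straight-line motion qE = qvB, so E = vB.
E = 1.7×10⁷ × 0.024 = 4.1×10⁵ V/m.

E = 4.1×10⁵ V/m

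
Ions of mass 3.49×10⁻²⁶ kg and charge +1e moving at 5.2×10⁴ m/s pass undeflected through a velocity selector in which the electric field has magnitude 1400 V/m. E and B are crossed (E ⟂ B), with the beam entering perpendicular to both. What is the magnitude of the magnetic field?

Balance of forces in the selector: qE = qvB ⇒ B = E/v.
B = 1400/5.2×10⁴ = 0.027 T.

B = 0.027 T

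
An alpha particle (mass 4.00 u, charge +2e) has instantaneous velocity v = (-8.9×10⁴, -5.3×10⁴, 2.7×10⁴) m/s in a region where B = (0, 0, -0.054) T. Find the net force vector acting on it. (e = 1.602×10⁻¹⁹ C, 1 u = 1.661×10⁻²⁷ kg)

v×B = (2860, -4810, 0) N/C.
F = q v×B = (3.204×10⁻¹⁹ C)·(2860, -4810, 0) = (9.17×10⁻¹⁶, -1.54×10⁻¹⁵, 0) N.

F ≈ (9.17×10⁻¹⁶, -1.54×10⁻¹⁵, 0) N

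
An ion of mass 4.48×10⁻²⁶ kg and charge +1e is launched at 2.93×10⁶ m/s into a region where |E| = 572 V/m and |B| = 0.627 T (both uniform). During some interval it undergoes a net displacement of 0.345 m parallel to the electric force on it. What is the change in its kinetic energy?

ΔKE ≈ 3.16×10⁻¹⁷ J

The magnetic force is always ⟂ v and does no work; only the electric force changes KE.
ΔKE = F_E · d = |q|E d = (1.602×10⁻¹⁹)(572)(0.345) ≈ 3.16×10⁻¹⁷ J.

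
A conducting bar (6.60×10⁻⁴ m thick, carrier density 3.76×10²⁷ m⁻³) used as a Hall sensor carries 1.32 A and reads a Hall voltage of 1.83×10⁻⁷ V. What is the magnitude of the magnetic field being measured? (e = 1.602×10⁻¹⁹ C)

B ≈ 0.0551 T

From V_H = IB/(n e t), B = V_H n e t / I.
B = (1.83×10⁻⁷)(3.76×10²⁷)(1.602×10⁻¹⁹)(6.60×10⁻⁴)/1.32 ≈ 0.0551 T.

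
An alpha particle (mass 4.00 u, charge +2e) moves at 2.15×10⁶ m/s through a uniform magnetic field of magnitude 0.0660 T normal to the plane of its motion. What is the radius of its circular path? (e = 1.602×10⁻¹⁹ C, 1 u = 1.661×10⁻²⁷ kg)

The magnetic force provides the centripetal force: |q|vB = mv²/r.
r = mv/(|q|B) = (6.644×10⁻²⁷)(2.15×10⁶)/((3.204×10⁻¹⁹)(0.0660)) ≈ 0.676 m.

r ≈ 0.676 m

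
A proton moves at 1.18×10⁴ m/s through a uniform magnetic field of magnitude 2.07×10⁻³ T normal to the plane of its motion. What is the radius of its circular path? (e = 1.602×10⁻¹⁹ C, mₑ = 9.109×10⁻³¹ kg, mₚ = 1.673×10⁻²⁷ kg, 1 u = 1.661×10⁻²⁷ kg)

The magnetic force provides the centripetal force: |q|vB = mv²/r.
r = mv/(|q|B) = (1.673×10⁻²⁷)(1.18×10⁴)/((1.602×10⁻¹⁹)(2.07×10⁻³)) ≈ 0.0595 m.

r ≈ 0.0595 m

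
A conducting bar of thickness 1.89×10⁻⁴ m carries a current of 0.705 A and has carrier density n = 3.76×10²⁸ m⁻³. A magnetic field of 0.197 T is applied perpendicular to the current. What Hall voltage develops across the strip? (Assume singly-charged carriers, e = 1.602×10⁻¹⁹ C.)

V_H ≈ 1.22×10⁻⁷ V

V_H = IB/(n e t).
V_H = (0.705)(0.197)/((3.76×10²⁸)(1.602×10⁻¹⁹)(1.89×10⁻⁴)) ≈ 1.22×10⁻⁷ V.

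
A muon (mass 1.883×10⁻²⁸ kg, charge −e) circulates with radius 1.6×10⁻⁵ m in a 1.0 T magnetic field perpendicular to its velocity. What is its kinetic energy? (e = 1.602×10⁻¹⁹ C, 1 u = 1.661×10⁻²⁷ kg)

v = |q|Br/m, then KE = ½mv² = (qBr)²/(2m).
v = (1.602×10⁻¹⁹)(1.0)(1.6×10⁻⁵)/1.883×10⁻²⁸ ≈ 1.361×10⁴ m/s.
KE = ½(1.883×10⁻²⁸)(1.361×10⁴)² ≈ 1.7×10⁻²⁰ J = 0.11 eV.

KE ≈ 0.11 eV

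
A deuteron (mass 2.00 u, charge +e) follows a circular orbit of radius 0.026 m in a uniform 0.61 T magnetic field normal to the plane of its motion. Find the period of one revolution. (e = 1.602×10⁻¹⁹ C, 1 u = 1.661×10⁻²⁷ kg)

T ≈ 2.1×10⁻⁷ s

The cyclotron period depends only on m, q, B: T = 2πm/(|q|B).
T = 2π(3.322×10⁻²⁷)/((1.602×10⁻¹⁹)(0.61)) ≈ 2.1×10⁻⁷ s.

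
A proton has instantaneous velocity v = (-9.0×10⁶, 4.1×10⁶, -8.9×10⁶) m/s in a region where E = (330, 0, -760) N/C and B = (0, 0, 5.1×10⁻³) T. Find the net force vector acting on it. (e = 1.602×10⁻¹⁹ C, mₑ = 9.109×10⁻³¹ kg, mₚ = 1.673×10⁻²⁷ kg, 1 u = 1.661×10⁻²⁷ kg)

v×B = (2.09×10⁴, 4.59×10⁴, 0) N/C.
E + v×B = (2.12×10⁴, 4.59×10⁴, -760) N/C.
F = q(E + v×B) = (1.602×10⁻¹⁹ C)·(2.12×10⁴, 4.59×10⁴, -760) = (3.40×10⁻¹⁵, 7.35×10⁻¹⁵, -1.22×10⁻¹⁶) N.

F ≈ (3.40×10⁻¹⁵, 7.35×10⁻¹⁵, -1.22×10⁻¹⁶) N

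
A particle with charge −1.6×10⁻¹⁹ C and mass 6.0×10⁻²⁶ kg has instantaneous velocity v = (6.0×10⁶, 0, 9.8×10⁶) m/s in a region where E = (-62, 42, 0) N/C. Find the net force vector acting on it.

F ≈ (9.92×10⁻¹⁸, -6.72×10⁻¹⁸, 0) N

Only an electric field acts, so F = qE = (−1.6×10⁻¹⁹ C)·(-62.0, 42.0, 0) = (9.92×10⁻¹⁸, -6.72×10⁻¹⁸, 0) N.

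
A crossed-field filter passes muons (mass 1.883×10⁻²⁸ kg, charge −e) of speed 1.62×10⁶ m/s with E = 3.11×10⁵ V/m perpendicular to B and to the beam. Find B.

B = 0.192 T

Balance of forces in the selector: qE = qvB ⇒ B = E/v.
B = 3.11×10⁵/1.62×10⁶ = 0.192 T.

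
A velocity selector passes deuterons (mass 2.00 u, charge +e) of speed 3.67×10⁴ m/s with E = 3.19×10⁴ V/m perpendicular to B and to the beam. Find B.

Balance of forces in the selector: qE = qvB ⇒ B = E/v.
B = 3.19×10⁴/3.67×10⁴ = 0.869 T.

B = 0.869 T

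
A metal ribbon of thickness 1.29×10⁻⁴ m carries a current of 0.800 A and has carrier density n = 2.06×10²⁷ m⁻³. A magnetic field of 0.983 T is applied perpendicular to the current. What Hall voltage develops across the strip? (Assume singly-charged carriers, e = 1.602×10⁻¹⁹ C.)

V_H ≈ 1.85×10⁻⁵ V

V_H = IB/(n e t).
V_H = (0.800)(0.983)/((2.06×10²⁷)(1.602×10⁻¹⁹)(1.29×10⁻⁴)) ≈ 1.85×10⁻⁵ V.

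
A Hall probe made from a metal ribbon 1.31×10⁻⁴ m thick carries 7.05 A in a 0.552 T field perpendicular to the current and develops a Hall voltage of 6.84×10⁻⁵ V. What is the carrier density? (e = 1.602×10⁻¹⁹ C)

From V_H = IB/(n e t), n = IB/(V_H e t).
n = (7.05)(0.552)/((6.84×10⁻⁵)(1.602×10⁻¹⁹)(1.31×10⁻⁴)) ≈ 2.71×10²⁷ m⁻³.

n ≈ 2.71×10²⁷ m⁻³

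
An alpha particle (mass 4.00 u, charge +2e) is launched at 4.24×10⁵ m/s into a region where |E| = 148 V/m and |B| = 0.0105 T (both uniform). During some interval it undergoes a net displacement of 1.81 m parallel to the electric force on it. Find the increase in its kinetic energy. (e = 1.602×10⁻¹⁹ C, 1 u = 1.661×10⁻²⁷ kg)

ΔKE ≈ 8.58×10⁻¹⁷ J

The magnetic force is always ⟂ v and does no work; only the electric force changes KE.
ΔKE = F_E · d = |q|E d = (3.204×10⁻¹⁹)(148)(1.81) ≈ 8.58×10⁻¹⁷ J.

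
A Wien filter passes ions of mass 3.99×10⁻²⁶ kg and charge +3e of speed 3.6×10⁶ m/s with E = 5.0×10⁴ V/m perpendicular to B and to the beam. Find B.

Balance of forces in the selector: qE = qvB ⇒ B = E/v.
B = 5.0×10⁴/3.6×10⁶ = 0.014 T.

B = 0.014 T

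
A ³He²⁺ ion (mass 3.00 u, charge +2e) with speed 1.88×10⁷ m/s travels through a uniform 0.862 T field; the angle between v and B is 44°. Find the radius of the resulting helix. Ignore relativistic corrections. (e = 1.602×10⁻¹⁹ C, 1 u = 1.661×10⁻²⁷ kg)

r ≈ 0.236 m

v⊥ = v sinθ = 1.88×10⁷·sin44° ≈ 1.306×10⁷ m/s.
r = m v⊥/(|q|B) = (4.983×10⁻²⁷)(1.306×10⁷)/((3.204×10⁻¹⁹)(0.862)) ≈ 0.236 m.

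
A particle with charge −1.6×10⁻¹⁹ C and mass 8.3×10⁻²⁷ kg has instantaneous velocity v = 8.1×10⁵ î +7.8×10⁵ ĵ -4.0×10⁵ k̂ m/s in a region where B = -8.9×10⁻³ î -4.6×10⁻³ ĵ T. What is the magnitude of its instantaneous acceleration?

v×B = (-1840, 3560, 3220) N/C.
F = q v×B = (−1.6×10⁻¹⁹ C)·(-1840, 3560, 3220) = (2.94×10⁻¹⁶, -5.70×10⁻¹⁶, -5.15×10⁻¹⁶) N.
|a| = |F|/m = 8.221×10⁻¹⁶/8.3×10⁻²⁷ ≈ 9.91×10¹⁰ m/s².

|a| ≈ 9.91×10¹⁰ m/s²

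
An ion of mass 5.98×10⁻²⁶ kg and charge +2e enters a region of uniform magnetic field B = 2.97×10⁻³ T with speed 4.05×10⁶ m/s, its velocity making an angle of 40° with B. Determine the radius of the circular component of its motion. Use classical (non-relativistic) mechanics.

v⊥ = v sinθ = 4.05×10⁶·sin40° ≈ 2.603×10⁶ m/s.
r = m v⊥/(|q|B) = (5.98×10⁻²⁶)(2.603×10⁶)/((3.204×10⁻¹⁹)(2.97×10⁻³)) ≈ 164 m.

r ≈ 164 m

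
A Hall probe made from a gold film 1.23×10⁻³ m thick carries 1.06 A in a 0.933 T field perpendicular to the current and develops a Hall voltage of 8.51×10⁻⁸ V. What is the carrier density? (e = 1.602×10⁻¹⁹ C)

n ≈ 5.90×10²⁸ m⁻³

From V_H = IB/(n e t), n = IB/(V_H e t).
n = (1.06)(0.933)/((8.51×10⁻⁸)(1.602×10⁻¹⁹)(1.23×10⁻³)) ≈ 5.90×10²⁸ m⁻³.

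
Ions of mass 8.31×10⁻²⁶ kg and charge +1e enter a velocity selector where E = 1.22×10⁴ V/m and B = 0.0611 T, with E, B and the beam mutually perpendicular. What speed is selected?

For undeflected motion the electric and magnetic forces balance: qE = qvB.
v = E/B = 1.22×10⁴/0.0611 = 2.00×10⁵ m/s.

v = 2.00×10⁵ m/s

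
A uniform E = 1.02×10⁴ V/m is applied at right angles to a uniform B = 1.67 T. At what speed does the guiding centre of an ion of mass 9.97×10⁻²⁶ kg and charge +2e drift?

v_d ≈ 6110 m/s

In crossed fields the guiding centre drifts at v_d = |E×B|/B² = E/B, independent of charge and mass.
v_d = 1.02×10⁴/1.67 = 6110 m/s.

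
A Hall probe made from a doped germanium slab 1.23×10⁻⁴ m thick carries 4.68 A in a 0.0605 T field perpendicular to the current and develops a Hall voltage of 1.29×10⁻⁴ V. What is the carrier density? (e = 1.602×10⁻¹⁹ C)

n ≈ 1.11×10²⁶ m⁻³

From V_H = IB/(n e t), n = IB/(V_H e t).
n = (4.68)(0.0605)/((1.29×10⁻⁴)(1.602×10⁻¹⁹)(1.23×10⁻⁴)) ≈ 1.11×10²⁶ m⁻³.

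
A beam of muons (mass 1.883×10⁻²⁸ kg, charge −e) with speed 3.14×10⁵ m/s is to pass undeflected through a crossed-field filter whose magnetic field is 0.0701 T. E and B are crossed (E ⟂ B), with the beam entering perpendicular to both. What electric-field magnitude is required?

E = 2.20×10⁴ V/m

For straight-line motion qE = qvB, so E = vB.
E = 3.14×10⁵ × 0.0701 = 2.20×10⁴ V/m.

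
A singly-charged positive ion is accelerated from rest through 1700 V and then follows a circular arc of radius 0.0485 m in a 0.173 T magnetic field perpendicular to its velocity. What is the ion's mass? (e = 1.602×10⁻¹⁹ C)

m ≈ 3.32×10⁻²⁷ kg

Combine |q|V = ½mv² and r = mv/(|q|B): eliminate v to get m = qB²r²/(2V).
m = (1.602×10⁻¹⁹)(0.173)²(0.0485)²/(2·1700) ≈ 3.32×10⁻²⁷ kg.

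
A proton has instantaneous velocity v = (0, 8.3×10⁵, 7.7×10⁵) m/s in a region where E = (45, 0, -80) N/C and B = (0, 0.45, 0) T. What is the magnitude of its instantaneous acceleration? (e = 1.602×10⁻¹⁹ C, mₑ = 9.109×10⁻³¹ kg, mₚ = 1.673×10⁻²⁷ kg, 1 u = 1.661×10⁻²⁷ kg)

|a| ≈ 3.32×10¹³ m/s²

v×B = (-3.46×10⁵, 0, 0) N/C.
E + v×B = (-3.46×10⁵, 0, -80.0) N/C.
F = q(E + v×B) = (1.602×10⁻¹⁹ C)·(-3.46×10⁵, 0, -80.0) = (-5.55×10⁻¹⁴, 0, -1.28×10⁻¹⁷) N.
|a| = |F|/m = 5.550×10⁻¹⁴/1.673×10⁻²⁷ ≈ 3.32×10¹³ m/s².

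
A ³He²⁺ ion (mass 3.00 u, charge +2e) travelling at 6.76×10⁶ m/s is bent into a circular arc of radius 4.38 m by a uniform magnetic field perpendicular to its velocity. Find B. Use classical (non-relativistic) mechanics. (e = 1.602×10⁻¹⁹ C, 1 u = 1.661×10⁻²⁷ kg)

B ≈ 0.0240 T

From |q|vB = mv²/r, B = mv/(|q|r).
B = (4.983×10⁻²⁷)(6.76×10⁶)/((3.204×10⁻¹⁹)(4.38)) ≈ 0.0240 T.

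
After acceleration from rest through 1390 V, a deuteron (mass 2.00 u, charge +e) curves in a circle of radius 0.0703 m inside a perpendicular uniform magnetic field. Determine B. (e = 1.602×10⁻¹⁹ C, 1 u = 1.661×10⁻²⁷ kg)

v = √(2|q|V/m) = √(2·1.602×10⁻¹⁹·1390/3.322×10⁻²⁷) ≈ 3.661×10⁵ m/s.
B = mv/(|q|r) = (3.322×10⁻²⁷)(3.661×10⁵)/((1.602×10⁻¹⁹)(0.0703)) ≈ 0.108 T.

B ≈ 0.108 T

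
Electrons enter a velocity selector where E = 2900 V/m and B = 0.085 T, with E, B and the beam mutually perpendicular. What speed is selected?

v = 3.4×10⁴ m/s

Straight-line motion ⇒ electric and magnetic forces cancel, so E = vB.
v = E/B = 2900/0.085 = 3.4×10⁴ m/s.
The result is independent of the particle's charge and mass.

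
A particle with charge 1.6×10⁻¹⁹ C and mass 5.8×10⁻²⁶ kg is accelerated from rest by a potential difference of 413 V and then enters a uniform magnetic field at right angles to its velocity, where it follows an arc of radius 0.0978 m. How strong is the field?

v = √(2|q|V/m) = √(2·1.6×10⁻¹⁹·413/5.8×10⁻²⁶) ≈ 4.773×10⁴ m/s.
B = mv/(|q|r) = (5.8×10⁻²⁶)(4.773×10⁴)/((1.6×10⁻¹⁹)(0.0978)) ≈ 0.177 T.

B ≈ 0.177 T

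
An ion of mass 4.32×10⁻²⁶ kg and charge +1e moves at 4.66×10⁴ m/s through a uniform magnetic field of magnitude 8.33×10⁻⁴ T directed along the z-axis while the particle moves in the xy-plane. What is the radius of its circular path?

The magnetic force provides the centripetal force: |q|vB = mv²/r.
r = mv/(|q|B) = (4.32×10⁻²⁶)(4.66×10⁴)/((1.602×10⁻¹⁹)(8.33×10⁻⁴)) ≈ 15.1 m.

r ≈ 15.1 m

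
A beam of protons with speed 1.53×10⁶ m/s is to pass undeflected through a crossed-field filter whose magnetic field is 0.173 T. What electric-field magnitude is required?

E = 2.65×10⁵ V/m

For straight-line motion qE = qvB, so E = vB.
E = 1.53×10⁶ × 0.173 = 2.65×10⁵ V/m.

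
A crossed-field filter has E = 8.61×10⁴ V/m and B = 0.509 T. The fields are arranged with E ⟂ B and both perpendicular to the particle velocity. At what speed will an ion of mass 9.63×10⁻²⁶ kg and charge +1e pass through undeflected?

v = 1.69×10⁵ m/s

Zero net Lorentz force requires |qE| = |q v×B|, i.e. E = vB.
v = E/B = 8.61×10⁴/0.509 = 1.69×10⁵ m/s.
The result is independent of the particle's charge and mass.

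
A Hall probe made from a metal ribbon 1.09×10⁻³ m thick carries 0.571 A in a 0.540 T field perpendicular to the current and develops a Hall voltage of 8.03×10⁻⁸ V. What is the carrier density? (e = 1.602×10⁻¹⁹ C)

n ≈ 2.20×10²⁸ m⁻³

From V_H = IB/(n e t), n = IB/(V_H e t).
n = (0.571)(0.540)/((8.03×10⁻⁸)(1.602×10⁻¹⁹)(1.09×10⁻³)) ≈ 2.20×10²⁸ m⁻³.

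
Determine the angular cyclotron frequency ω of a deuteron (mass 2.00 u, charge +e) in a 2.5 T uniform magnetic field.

ω ≈ 1.2×10⁸ rad/s

ω = |q|B/m.
ω = (1.602×10⁻¹⁹)(2.5)/3.322×10⁻²⁷ ≈ 1.2×10⁸ rad/s.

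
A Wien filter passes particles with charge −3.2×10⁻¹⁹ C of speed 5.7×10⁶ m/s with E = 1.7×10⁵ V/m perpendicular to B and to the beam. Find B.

B = 0.030 T

Balance of forces in the selector: qE = qvB ⇒ B = E/v.
B = 1.7×10⁵/5.7×10⁶ = 0.030 T.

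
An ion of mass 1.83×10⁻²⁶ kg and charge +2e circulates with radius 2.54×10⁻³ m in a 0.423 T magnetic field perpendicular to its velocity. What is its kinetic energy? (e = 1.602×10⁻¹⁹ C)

v = |q|Br/m, then KE = ½mv² = (qBr)²/(2m).
v = (3.204×10⁻¹⁹)(0.423)(2.54×10⁻³)/1.83×10⁻²⁶ ≈ 1.881×10⁴ m/s.
KE = ½(1.83×10⁻²⁶)(1.881×10⁴)² ≈ 3.24×10⁻¹⁸ J.

KE ≈ 3.24×10⁻¹⁸ J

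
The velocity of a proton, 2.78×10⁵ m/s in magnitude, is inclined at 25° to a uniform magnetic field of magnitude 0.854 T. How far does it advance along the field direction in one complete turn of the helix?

p ≈ 0.0194 m

v∥ = v cosθ = 2.78×10⁵·cos25° ≈ 2.520×10⁵ m/s.
T = 2πm/(|q|B) = 2π(1.673×10⁻²⁷)/((1.602×10⁻¹⁹)(0.854)) ≈ 7.683×10⁻⁸ s.
pitch = v∥ T = (2.520×10⁵)(7.683×10⁻⁸) ≈ 0.0194 m.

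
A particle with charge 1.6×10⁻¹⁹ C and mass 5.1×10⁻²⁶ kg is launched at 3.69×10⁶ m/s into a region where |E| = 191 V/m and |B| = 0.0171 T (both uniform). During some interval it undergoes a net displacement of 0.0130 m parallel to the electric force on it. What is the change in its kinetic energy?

ΔKE ≈ 3.97×10⁻¹⁹ J

The magnetic force is always ⟂ v and does no work; only the electric force changes KE.
ΔKE = F_E · d = |q|E d = (1.6×10⁻¹⁹)(191)(0.0130) ≈ 3.97×10⁻¹⁹ J.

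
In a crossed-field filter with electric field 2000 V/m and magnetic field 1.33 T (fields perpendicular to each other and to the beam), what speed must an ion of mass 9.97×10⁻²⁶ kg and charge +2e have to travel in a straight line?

Straight-line motion ⇒ electric and magnetic forces cancel, so E = vB.
v = E/B = 2000/1.33 = 1500 m/s.

v = 1500 m/s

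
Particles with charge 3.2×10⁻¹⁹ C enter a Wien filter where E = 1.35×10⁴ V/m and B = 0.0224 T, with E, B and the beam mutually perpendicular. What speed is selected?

v = 6.03×10⁵ m/s

Straight-line motion ⇒ electric and magnetic forces cancel, so E = vB.
v = E/B = 1.35×10⁴/0.0224 = 6.03×10⁵ m/s.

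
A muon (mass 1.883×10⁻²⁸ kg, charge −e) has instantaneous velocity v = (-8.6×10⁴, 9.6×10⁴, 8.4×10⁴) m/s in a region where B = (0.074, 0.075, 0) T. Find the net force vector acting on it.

F ≈ (1.01×10⁻¹⁵, -9.96×10⁻¹⁶, 2.17×10⁻¹⁵) N

v×B = (-6300, 6220, -1.36×10⁴) N/C.
F = q v×B = (−1.602×10⁻¹⁹ C)·(-6300, 6220, -1.36×10⁴) = (1.01×10⁻¹⁵, -9.96×10⁻¹⁶, 2.17×10⁻¹⁵) N.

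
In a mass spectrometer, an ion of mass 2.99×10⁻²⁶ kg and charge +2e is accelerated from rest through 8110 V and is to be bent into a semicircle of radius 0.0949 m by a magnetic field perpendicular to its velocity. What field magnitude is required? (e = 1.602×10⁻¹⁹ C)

v = √(2|q|V/m) = √(2·3.204×10⁻¹⁹·8110/2.99×10⁻²⁶) ≈ 4.169×10⁵ m/s.
B = mv/(|q|r) = (2.99×10⁻²⁶)(4.169×10⁵)/((3.204×10⁻¹⁹)(0.0949)) ≈ 0.410 T.

B ≈ 0.410 T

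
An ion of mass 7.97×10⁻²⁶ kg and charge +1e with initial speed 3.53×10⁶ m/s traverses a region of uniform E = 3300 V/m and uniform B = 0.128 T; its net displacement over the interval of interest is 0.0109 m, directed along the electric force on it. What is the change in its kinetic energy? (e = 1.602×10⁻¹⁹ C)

The magnetic force is always ⟂ v and does no work; only the electric force changes KE.
ΔKE = F_E · d = |q|E d = (1.602×10⁻¹⁹)(3300)(0.0109) ≈ 5.76×10⁻¹⁸ J.

ΔKE ≈ 5.76×10⁻¹⁸ J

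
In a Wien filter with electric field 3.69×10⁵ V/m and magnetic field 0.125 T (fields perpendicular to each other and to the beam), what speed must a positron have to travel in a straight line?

v = 2.95×10⁶ m/s

Straight-line motion ⇒ electric and magnetic forces cancel, so E = vB.
v = E/B = 3.69×10⁵/0.125 = 2.95×10⁶ m/s.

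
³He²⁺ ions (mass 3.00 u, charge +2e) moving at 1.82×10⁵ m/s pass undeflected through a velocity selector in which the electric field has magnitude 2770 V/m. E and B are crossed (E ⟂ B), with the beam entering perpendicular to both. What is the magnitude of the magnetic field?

B = 0.0152 T

Balance of forces in the selector: qE = qvB ⇒ B = E/v.
B = 2770/1.82×10⁵ = 0.0152 T.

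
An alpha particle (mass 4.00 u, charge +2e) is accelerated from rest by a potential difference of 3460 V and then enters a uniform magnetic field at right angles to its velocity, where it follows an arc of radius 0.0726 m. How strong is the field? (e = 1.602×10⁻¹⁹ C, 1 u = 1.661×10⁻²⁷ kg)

B ≈ 0.165 T

v = √(2|q|V/m) = √(2·3.204×10⁻¹⁹·3460/6.644×10⁻²⁷) ≈ 5.777×10⁵ m/s.
B = mv/(|q|r) = (6.644×10⁻²⁷)(5.777×10⁵)/((3.204×10⁻¹⁹)(0.0726)) ≈ 0.165 T.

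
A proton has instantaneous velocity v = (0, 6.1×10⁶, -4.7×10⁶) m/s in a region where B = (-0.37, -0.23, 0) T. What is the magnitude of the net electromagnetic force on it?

|F| ≈ 4.88×10⁻¹³ N

v×B = (-1.08×10⁶, 1.74×10⁶, 2.26×10⁶) N/C.
F = q v×B = (1.602×10⁻¹⁹ C)·(-1.08×10⁶, 1.74×10⁶, 2.26×10⁶) = (-1.73×10⁻¹³, 2.79×10⁻¹³, 3.62×10⁻¹³) N.
|F| = 4.88×10⁻¹³ N.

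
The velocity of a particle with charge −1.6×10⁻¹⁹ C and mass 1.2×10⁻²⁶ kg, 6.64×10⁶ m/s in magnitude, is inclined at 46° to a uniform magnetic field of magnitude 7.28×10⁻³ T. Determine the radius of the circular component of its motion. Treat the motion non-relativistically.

r ≈ 49.2 m

v⊥ = v sinθ = 6.64×10⁶·sin46° ≈ 4.776×10⁶ m/s.
r = m v⊥/(|q|B) = (1.2×10⁻²⁶)(4.776×10⁶)/((1.6×10⁻¹⁹)(7.28×10⁻³)) ≈ 49.2 m.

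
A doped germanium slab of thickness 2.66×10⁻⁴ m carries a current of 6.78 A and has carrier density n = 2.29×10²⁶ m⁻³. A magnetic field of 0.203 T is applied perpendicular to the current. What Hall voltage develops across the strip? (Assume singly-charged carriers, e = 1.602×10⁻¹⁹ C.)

V_H ≈ 1.41×10⁻⁴ V

V_H = IB/(n e t).
V_H = (6.78)(0.203)/((2.29×10²⁶)(1.602×10⁻¹⁹)(2.66×10⁻⁴)) ≈ 1.41×10⁻⁴ V.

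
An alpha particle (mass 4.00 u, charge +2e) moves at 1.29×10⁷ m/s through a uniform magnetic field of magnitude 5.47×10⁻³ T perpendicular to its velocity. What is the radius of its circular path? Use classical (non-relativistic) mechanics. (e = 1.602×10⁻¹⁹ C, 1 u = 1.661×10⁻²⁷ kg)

r ≈ 48.9 m

The magnetic force provides the centripetal force: |q|vB = mv²/r.
r = mv/(|q|B) = (6.644×10⁻²⁷)(1.29×10⁷)/((3.204×10⁻¹⁹)(5.47×10⁻³)) ≈ 48.9 m.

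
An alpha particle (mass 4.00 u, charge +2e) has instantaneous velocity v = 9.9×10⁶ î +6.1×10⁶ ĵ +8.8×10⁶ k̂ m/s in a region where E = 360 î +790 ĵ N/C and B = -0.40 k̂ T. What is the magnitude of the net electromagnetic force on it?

v×B = (-2.44×10⁶, 3.96×10⁶, 0) N/C.
E + v×B = (-2.44×10⁶, 3.96×10⁶, 0) N/C.
F = q(E + v×B) = (3.204×10⁻¹⁹ C)·(-2.44×10⁶, 3.96×10⁶, 0) = (-7.82×10⁻¹³, 1.27×10⁻¹², 0) N.
|F| = 1.49×10⁻¹² N.

|F| ≈ 1.49×10⁻¹² N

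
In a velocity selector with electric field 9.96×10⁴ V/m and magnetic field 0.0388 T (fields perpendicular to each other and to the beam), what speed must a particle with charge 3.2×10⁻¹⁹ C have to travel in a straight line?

v = 2.57×10⁶ m/s

Straight-line motion ⇒ electric and magnetic forces cancel, so E = vB.
v = E/B = 9.96×10⁴/0.0388 = 2.57×10⁶ m/s.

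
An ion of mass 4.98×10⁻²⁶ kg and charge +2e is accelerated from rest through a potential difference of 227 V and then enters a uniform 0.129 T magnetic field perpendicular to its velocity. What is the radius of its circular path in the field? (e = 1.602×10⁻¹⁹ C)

Acceleration: |q|V = ½mv² ⇒ v = √(2|q|V/m) = √(2·3.204×10⁻¹⁹·227/4.98×10⁻²⁶) ≈ 5.405×10⁴ m/s.
In the field: r = mv/(|q|B) = (4.98×10⁻²⁶)(5.405×10⁴)/((3.204×10⁻¹⁹)(0.129)) ≈ 0.0651 m.

r ≈ 0.0651 m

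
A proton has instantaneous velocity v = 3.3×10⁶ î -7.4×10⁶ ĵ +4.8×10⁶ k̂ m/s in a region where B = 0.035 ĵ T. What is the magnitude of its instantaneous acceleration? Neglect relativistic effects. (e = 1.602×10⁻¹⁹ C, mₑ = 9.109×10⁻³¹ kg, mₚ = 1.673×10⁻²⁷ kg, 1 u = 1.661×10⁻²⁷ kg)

v×B = (-1.68×10⁵, 0, 1.16×10⁵) N/C.
F = q v×B = (1.602×10⁻¹⁹ C)·(-1.68×10⁵, 0, 1.16×10⁵) = (-2.69×10⁻¹⁴, 0, 1.85×10⁻¹⁴) N.
|a| = |F|/m = 3.266×10⁻¹⁴/1.673×10⁻²⁷ ≈ 1.95×10¹³ m/s².

|a| ≈ 1.95×10¹³ m/s²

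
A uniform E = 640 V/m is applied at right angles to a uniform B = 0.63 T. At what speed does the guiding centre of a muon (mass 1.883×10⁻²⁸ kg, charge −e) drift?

In crossed fields the guiding centre drifts at v_d = |E×B|/B² = E/B, independent of charge and mass.
v_d = 640/0.63 = 1000 m/s.

v_d ≈ 1000 m/s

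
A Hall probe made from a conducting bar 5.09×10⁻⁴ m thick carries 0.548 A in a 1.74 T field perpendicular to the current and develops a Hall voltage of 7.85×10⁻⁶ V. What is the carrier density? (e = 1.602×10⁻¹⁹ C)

From V_H = IB/(n e t), n = IB/(V_H e t).
n = (0.548)(1.74)/((7.85×10⁻⁶)(1.602×10⁻¹⁹)(5.09×10⁻⁴)) ≈ 1.49×10²⁷ m⁻³.

n ≈ 1.49×10²⁷ m⁻³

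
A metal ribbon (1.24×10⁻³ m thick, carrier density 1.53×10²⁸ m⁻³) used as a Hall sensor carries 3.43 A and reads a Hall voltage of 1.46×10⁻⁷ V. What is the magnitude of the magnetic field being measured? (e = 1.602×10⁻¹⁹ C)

From V_H = IB/(n e t), B = V_H n e t / I.
B = (1.46×10⁻⁷)(1.53×10²⁸)(1.602×10⁻¹⁹)(1.24×10⁻³)/3.43 ≈ 0.129 T.

B ≈ 0.129 T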